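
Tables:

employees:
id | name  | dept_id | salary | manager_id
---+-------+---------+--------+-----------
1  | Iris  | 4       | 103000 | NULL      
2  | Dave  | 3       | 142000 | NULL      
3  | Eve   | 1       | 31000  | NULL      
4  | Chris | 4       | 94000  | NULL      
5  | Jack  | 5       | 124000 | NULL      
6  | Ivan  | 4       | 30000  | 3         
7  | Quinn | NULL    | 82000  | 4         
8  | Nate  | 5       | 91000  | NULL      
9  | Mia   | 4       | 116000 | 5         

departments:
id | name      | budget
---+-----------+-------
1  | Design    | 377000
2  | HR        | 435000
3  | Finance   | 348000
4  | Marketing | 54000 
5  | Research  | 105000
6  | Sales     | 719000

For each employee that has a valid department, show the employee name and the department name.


INNER JOIN keeps only employees rows whose dept_id matches an id in departments. Walk through each employee:
  - employee 1 (Iris): dept_id=4 -> matches Marketing
  - employee 2 (Dave): dept_id=3 -> matches Finance
  - employee 3 (Eve): dept_id=1 -> matches Design
  - employee 4 (Chris): dept_id=4 -> matches Marketing
  - employee 5 (Jack): dept_id=5 -> matches Research
  - employee 6 (Ivan): dept_id=4 -> matches Marketing
  - employee 7 (Quinn): dept_id=NULL, no match -> dropped
  - employee 8 (Nate): dept_id=5 -> matches Research
  - employee 9 (Mia): dept_id=4 -> matches Marketing
So 1 of 9 rows is dropped.

SQL:
SELECT a.name, b.name AS department
FROM employees a
INNER JOIN departments b ON a.dept_id = b.id

Result:
name  | department
------+-----------
Iris  | Marketing 
Dave  | Finance   
Eve   | Design    
Chris | Marketing 
Jack  | Research  
Ivan  | Marketing 
Nate  | Research  
Mia   | Marketing 


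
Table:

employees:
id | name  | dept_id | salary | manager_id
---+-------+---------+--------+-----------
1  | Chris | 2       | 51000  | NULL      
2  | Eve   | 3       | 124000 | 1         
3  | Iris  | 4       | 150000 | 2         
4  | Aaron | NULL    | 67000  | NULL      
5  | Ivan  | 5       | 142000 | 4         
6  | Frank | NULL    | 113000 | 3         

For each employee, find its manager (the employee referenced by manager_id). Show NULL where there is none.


This is a self-join: employees is joined to a second copy of itself, matching each row's manager_id to another row's id. Use LEFT JOIN so rows with manager_id=NULL are kept.
  - employee 1 (Chris): manager_id=NULL -> NULL
  - employee 2 (Eve): manager_id=1 -> Chris
  - employee 3 (Iris): manager_id=2 -> Eve
  - employee 4 (Aaron): manager_id=NULL -> NULL
  - employee 5 (Ivan): manager_id=4 -> Aaron
  - employee 6 (Frank): manager_id=3 -> Iris

SQL:
SELECT a.name AS item, b.name AS manager
FROM employees a
LEFT JOIN employees b ON a.manager_id = b.id

Result:
item  | manager
------+--------
Chris | NULL   
Eve   | Chris  
Iris  | Eve    
Aaron | NULL   
Ivan  | Aaron  
Frank | Iris   


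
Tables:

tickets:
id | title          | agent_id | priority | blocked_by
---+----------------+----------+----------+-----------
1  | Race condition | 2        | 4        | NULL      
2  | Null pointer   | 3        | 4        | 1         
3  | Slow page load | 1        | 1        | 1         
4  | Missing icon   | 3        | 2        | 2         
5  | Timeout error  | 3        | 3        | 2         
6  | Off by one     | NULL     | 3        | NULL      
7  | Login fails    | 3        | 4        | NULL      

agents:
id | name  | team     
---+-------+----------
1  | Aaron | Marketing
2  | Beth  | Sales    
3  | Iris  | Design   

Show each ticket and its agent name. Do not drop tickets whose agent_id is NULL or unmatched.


LEFT JOIN keeps every row from tickets (the left table); where agent_id has no match in agents, the agent columns become NULL. Walk through each ticket:
  - ticket 1 (Race condition): agent_id=2 -> matches Beth
  - ticket 2 (Null pointer): agent_id=3 -> matches Iris
  - ticket 3 (Slow page load): agent_id=1 -> matches Aaron
  - ticket 4 (Missing icon): agent_id=3 -> matches Iris
  - ticket 5 (Timeout error): agent_id=3 -> matches Iris
  - ticket 6 (Off by one): agent_id=NULL, no match -> kept with NULL
  - ticket 7 (Login fails): agent_id=3 -> matches Iris
All 7 rows appear; 1 has NULL agent.

SQL:
SELECT a.title, b.name AS agent
FROM tickets a
LEFT JOIN agents b ON a.agent_id = b.id

Result:
title          | agent
---------------+------
Race condition | Beth 
Null pointer   | Iris 
Slow page load | Aaron
Missing icon   | Iris 
Timeout error  | Iris 
Off by one     | NULL 
Login fails    | Iris 


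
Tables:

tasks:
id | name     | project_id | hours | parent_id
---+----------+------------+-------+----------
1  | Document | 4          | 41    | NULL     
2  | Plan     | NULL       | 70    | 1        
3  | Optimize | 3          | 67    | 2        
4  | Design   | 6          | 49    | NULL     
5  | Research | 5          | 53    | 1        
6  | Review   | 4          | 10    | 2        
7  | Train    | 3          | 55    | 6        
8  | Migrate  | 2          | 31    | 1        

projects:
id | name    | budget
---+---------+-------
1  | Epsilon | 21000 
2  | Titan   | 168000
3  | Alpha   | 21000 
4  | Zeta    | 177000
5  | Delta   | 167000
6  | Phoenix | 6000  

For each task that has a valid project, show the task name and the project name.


INNER JOIN keeps only tasks rows whose project_id matches an id in projects. Walk through each task:
  - task 1 (Document): project_id=4 -> matches Zeta
  - task 2 (Plan): project_id=NULL, no match -> dropped
  - task 3 (Optimize): project_id=3 -> matches Alpha
  - task 4 (Design): project_id=6 -> matches Phoenix
  - task 5 (Research): project_id=5 -> matches Delta
  - task 6 (Review): project_id=4 -> matches Zeta
  - task 7 (Train): project_id=3 -> matches Alpha
  - task 8 (Migrate): project_id=2 -> matches Titan
So 1 of 8 rows is dropped.

SQL:
SELECT a.name, b.name AS project
FROM tasks a
INNER JOIN projects b ON a.project_id = b.id

Result:
name     | project
---------+--------
Document | Zeta   
Optimize | Alpha  
Design   | Phoenix
Research | Delta  
Review   | Zeta   
Train    | Alpha  
Migrate  | Titan  


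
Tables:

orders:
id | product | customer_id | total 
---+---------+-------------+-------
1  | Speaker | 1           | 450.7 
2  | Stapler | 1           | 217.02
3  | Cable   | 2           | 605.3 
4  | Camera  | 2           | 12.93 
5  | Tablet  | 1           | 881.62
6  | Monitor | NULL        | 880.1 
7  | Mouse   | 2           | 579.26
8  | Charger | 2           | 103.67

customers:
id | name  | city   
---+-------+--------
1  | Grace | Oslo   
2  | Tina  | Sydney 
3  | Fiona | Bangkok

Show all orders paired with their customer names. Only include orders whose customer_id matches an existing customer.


INNER JOIN keeps only orders rows whose customer_id matches an id in customers. Walk through each order:
  - order 1 (Speaker): customer_id=1 -> matches Grace
  - order 2 (Stapler): customer_id=1 -> matches Grace
  - order 3 (Cable): customer_id=2 -> matches Tina
  - order 4 (Camera): customer_id=2 -> matches Tina
  - order 5 (Tablet): customer_id=1 -> matches Grace
  - order 6 (Monitor): customer_id=NULL, no match -> dropped
  - order 7 (Mouse): customer_id=2 -> matches Tina
  - order 8 (Charger): customer_id=2 -> matches Tina
So 1 of 8 rows is dropped.

SQL:
SELECT a.product, b.name AS customer
FROM orders a
INNER JOIN customers b ON a.customer_id = b.id

Result:
product | customer
--------+---------
Speaker | Grace   
Stapler | Grace   
Cable   | Tina    
Camera  | Tina    
Tablet  | Grace   
Mouse   | Tina    
Charger | Tina    


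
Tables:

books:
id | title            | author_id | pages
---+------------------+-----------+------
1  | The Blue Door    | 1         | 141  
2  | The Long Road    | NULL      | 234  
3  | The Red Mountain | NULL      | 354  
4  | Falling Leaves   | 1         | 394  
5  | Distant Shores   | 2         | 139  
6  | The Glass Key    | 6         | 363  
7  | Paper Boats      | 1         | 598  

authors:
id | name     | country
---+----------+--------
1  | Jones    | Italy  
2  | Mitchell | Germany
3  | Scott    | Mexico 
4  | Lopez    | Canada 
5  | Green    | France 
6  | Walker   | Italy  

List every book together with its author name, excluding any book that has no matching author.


INNER JOIN keeps only books rows whose author_id matches an id in authors. Walk through each book:
  - book 1 (The Blue Door): author_id=1 -> matches Jones
  - book 2 (The Long Road): author_id=NULL, no match -> dropped
  - book 3 (The Red Mountain): author_id=NULL, no match -> dropped
  - book 4 (Falling Leaves): author_id=1 -> matches Jones
  - book 5 (Distant Shores): author_id=2 -> matches Mitchell
  - book 6 (The Glass Key): author_id=6 -> matches Walker
  - book 7 (Paper Boats): author_id=1 -> matches Jones
So 2 of 7 rows are dropped.

SQL:
SELECT a.title, b.name AS author
FROM books a
INNER JOIN authors b ON a.author_id = b.id

Result:
title          | author  
---------------+---------
The Blue Door  | Jones   
Falling Leaves | Jones   
Distant Shores | Mitchell
The Glass Key  | Walker  
Paper Boats    | Jones   


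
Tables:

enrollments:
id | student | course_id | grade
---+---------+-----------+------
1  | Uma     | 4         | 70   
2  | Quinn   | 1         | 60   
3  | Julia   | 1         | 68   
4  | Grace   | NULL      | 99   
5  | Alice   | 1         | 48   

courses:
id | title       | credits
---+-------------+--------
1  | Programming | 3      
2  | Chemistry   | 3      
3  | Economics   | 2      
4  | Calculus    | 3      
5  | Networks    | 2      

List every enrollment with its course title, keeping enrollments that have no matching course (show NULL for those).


LEFT JOIN keeps every row from enrollments (the left table); where course_id has no match in courses, the course columns become NULL. Walk through each enrollment:
  - enrollment 1 (Uma): course_id=4 -> matches Calculus
  - enrollment 2 (Quinn): course_id=1 -> matches Programming
  - enrollment 3 (Julia): course_id=1 -> matches Programming
  - enrollment 4 (Grace): course_id=NULL, no match -> kept with NULL
  - enrollment 5 (Alice): course_id=1 -> matches Programming
All 5 rows appear; 1 has NULL course.

SQL:
SELECT a.student, b.title AS course
FROM enrollments a
LEFT JOIN courses b ON a.course_id = b.id

Result:
student | course     
--------+------------
Uma     | Calculus   
Quinn   | Programming
Julia   | Programming
Grace   | NULL       
Alice   | Programming


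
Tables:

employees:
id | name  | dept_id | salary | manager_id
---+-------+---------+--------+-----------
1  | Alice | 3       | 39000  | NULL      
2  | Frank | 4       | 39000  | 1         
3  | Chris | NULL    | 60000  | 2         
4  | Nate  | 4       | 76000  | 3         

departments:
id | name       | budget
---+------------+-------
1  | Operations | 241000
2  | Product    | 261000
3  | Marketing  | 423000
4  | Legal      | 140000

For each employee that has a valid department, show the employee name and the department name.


INNER JOIN keeps only employees rows whose dept_id matches an id in departments. Walk through each employee:
  - employee 1 (Alice): dept_id=3 -> matches Marketing
  - employee 2 (Frank): dept_id=4 -> matches Legal
  - employee 3 (Chris): dept_id=NULL, no match -> dropped
  - employee 4 (Nate): dept_id=4 -> matches Legal
So 1 of 4 rows is dropped.

SQL:
SELECT a.name, b.name AS department
FROM employees a
INNER JOIN departments b ON a.dept_id = b.id

Result:
name  | department
------+-----------
Alice | Marketing 
Frank | Legal     
Nate  | Legal     


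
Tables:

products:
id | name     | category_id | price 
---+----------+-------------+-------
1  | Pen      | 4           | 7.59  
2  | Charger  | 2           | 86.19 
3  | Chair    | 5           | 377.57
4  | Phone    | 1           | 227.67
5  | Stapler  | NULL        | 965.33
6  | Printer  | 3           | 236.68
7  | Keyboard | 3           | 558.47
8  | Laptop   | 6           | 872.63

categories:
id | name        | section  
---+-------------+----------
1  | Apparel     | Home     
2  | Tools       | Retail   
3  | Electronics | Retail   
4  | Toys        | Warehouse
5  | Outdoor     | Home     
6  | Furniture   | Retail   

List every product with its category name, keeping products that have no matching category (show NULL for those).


LEFT JOIN keeps every row from products (the left table); where category_id has no match in categories, the category columns become NULL. Walk through each product:
  - product 1 (Pen): category_id=4 -> matches Toys
  - product 2 (Charger): category_id=2 -> matches Tools
  - product 3 (Chair): category_id=5 -> matches Outdoor
  - product 4 (Phone): category_id=1 -> matches Apparel
  - product 5 (Stapler): category_id=NULL, no match -> kept with NULL
  - product 6 (Printer): category_id=3 -> matches Electronics
  - product 7 (Keyboard): category_id=3 -> matches Electronics
  - product 8 (Laptop): category_id=6 -> matches Furniture
All 8 rows appear; 1 has NULL category.

SQL:
SELECT a.name, b.name AS category
FROM products a
LEFT JOIN categories b ON a.category_id = b.id

Result:
name     | category   
---------+------------
Pen      | Toys       
Charger  | Tools      
Chair    | Outdoor    
Phone    | Apparel    
Stapler  | NULL       
Printer  | Electronics
Keyboard | Electronics
Laptop   | Furniture  


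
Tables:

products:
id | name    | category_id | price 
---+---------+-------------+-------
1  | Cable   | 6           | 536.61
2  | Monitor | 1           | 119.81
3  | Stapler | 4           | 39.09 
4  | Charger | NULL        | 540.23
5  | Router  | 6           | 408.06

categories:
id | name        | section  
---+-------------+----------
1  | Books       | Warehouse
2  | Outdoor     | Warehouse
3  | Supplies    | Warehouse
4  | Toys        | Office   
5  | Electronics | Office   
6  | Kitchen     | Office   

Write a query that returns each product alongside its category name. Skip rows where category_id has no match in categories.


INNER JOIN keeps only products rows whose category_id matches an id in categories. Walk through each product:
  - product 1 (Cable): category_id=6 -> matches Kitchen
  - product 2 (Monitor): category_id=1 -> matches Books
  - product 3 (Stapler): category_id=4 -> matches Toys
  - product 4 (Charger): category_id=NULL, no match -> dropped
  - product 5 (Router): category_id=6 -> matches Kitchen
So 1 of 5 rows is dropped.

SQL:
SELECT a.name, b.name AS category
FROM products a
INNER JOIN categories b ON a.category_id = b.id

Result:
name    | category
--------+---------
Cable   | Kitchen 
Monitor | Books   
Stapler | Toys    
Router  | Kitchen 


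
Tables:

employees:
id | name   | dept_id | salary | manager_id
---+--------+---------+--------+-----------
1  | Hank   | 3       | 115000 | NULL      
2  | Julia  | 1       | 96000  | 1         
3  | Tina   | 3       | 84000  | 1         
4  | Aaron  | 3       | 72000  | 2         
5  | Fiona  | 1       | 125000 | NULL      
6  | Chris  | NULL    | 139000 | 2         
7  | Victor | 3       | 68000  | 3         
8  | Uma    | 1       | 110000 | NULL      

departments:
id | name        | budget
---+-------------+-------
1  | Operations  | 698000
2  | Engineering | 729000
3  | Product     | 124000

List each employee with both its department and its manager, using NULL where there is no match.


Two LEFT JOINs from the same base table employees: one to departments via dept_id, one to employees itself via manager_id. Both are LEFT so every employee is preserved.
Match against departments:
  - employee 1 (Hank): dept_id=3 -> matches Product
  - employee 2 (Julia): dept_id=1 -> matches Operations
  - employee 3 (Tina): dept_id=3 -> matches Product
  - employee 4 (Aaron): dept_id=3 -> matches Product
  - employee 5 (Fiona): dept_id=1 -> matches Operations
  - employee 6 (Chris): dept_id=NULL, no match -> kept with NULL
  - employee 7 (Victor): dept_id=3 -> matches Product
  - employee 8 (Uma): dept_id=1 -> matches Operations
Match against employees (self):
  - employee 1 (Hank): manager_id=NULL -> NULL
  - employee 2 (Julia): manager_id=1 -> Hank
  - employee 3 (Tina): manager_id=1 -> Hank
  - employee 4 (Aaron): manager_id=2 -> Julia
  - employee 5 (Fiona): manager_id=NULL -> NULL
  - employee 6 (Chris): manager_id=2 -> Julia
  - employee 7 (Victor): manager_id=3 -> Tina
  - employee 8 (Uma): manager_id=NULL -> NULL

SQL:
SELECT a.name, b.name AS department, c.name AS manager
FROM employees a
LEFT JOIN departments b ON a.dept_id = b.id
LEFT JOIN employees c ON a.manager_id = c.id

Result:
name   | department | manager
-------+------------+--------
Hank   | Product    | NULL   
Julia  | Operations | Hank   
Tina   | Product    | Hank   
Aaron  | Product    | Julia  
Fiona  | Operations | NULL   
Chris  | NULL       | Julia  
Victor | Product    | Tina   
Uma    | Operations | NULL   


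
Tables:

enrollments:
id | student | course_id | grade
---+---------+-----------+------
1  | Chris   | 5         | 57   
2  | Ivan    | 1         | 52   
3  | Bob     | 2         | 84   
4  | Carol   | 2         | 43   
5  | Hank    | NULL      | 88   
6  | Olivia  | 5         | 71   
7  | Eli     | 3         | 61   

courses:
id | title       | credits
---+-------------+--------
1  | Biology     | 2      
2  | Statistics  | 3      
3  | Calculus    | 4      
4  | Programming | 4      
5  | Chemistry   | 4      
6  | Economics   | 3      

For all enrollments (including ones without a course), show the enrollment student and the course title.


LEFT JOIN keeps every row from enrollments (the left table); where course_id has no match in courses, the course columns become NULL. Walk through each enrollment:
  - enrollment 1 (Chris): course_id=5 -> matches Chemistry
  - enrollment 2 (Ivan): course_id=1 -> matches Biology
  - enrollment 3 (Bob): course_id=2 -> matches Statistics
  - enrollment 4 (Carol): course_id=2 -> matches Statistics
  - enrollment 5 (Hank): course_id=NULL, no match -> kept with NULL
  - enrollment 6 (Olivia): course_id=5 -> matches Chemistry
  - enrollment 7 (Eli): course_id=3 -> matches Calculus
All 7 rows appear; 1 has NULL course.

SQL:
SELECT a.student, b.title AS course
FROM enrollments a
LEFT JOIN courses b ON a.course_id = b.id

Result:
student | course    
--------+-----------
Chris   | Chemistry 
Ivan    | Biology   
Bob     | Statistics
Carol   | Statistics
Hank    | NULL      
Olivia  | Chemistry 
Eli     | Calculus  


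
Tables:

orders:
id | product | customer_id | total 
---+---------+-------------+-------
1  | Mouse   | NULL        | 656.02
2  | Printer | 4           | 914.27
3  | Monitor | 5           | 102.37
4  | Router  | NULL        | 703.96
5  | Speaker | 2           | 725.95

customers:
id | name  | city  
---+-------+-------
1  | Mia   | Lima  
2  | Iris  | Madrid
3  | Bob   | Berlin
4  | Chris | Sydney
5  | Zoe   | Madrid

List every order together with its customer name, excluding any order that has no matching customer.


INNER JOIN keeps only orders rows whose customer_id matches an id in customers. Walk through each order:
  - order 1 (Mouse): customer_id=NULL, no match -> dropped
  - order 2 (Printer): customer_id=4 -> matches Chris
  - order 3 (Monitor): customer_id=5 -> matches Zoe
  - order 4 (Router): customer_id=NULL, no match -> dropped
  - order 5 (Speaker): customer_id=2 -> matches Iris
So 2 of 5 rows are dropped.

SQL:
SELECT a.product, b.name AS customer
FROM orders a
INNER JOIN customers b ON a.customer_id = b.id

Result:
product | customer
--------+---------
Printer | Chris   
Monitor | Zoe     
Speaker | Iris    


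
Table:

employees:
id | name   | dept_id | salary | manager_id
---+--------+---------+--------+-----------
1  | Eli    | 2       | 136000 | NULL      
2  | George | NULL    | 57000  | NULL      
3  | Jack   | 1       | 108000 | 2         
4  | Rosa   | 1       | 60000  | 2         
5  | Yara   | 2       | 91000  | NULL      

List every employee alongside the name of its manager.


This is a self-join: employees is joined to a second copy of itself, matching each row's manager_id to another row's id. Use LEFT JOIN so rows with manager_id=NULL are kept.
  - employee 1 (Eli): manager_id=NULL -> NULL
  - employee 2 (George): manager_id=NULL -> NULL
  - employee 3 (Jack): manager_id=2 -> George
  - employee 4 (Rosa): manager_id=2 -> George
  - employee 5 (Yara): manager_id=NULL -> NULL

SQL:
SELECT a.name AS item, b.name AS manager
FROM employees a
LEFT JOIN employees b ON a.manager_id = b.id

Result:
item   | manager
-------+--------
Eli    | NULL   
George | NULL   
Jack   | George 
Rosa   | George 
Yara   | NULL   


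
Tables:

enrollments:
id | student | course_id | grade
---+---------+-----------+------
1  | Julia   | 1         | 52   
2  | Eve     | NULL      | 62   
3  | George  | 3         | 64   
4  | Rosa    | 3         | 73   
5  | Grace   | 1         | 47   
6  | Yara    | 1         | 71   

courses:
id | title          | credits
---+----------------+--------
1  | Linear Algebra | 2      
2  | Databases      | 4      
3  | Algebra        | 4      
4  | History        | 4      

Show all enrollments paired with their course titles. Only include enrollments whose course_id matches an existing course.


INNER JOIN keeps only enrollments rows whose course_id matches an id in courses. Walk through each enrollment:
  - enrollment 1 (Julia): course_id=1 -> matches Linear Algebra
  - enrollment 2 (Eve): course_id=NULL, no match -> dropped
  - enrollment 3 (George): course_id=3 -> matches Algebra
  - enrollment 4 (Rosa): course_id=3 -> matches Algebra
  - enrollment 5 (Grace): course_id=1 -> matches Linear Algebra
  - enrollment 6 (Yara): course_id=1 -> matches Linear Algebra
So 1 of 6 rows is dropped.

SQL:
SELECT a.student, b.title AS course
FROM enrollments a
INNER JOIN courses b ON a.course_id = b.id

Result:
student | course        
--------+---------------
Julia   | Linear Algebra
George  | Algebra       
Rosa    | Algebra       
Grace   | Linear Algebra
Yara    | Linear Algebra


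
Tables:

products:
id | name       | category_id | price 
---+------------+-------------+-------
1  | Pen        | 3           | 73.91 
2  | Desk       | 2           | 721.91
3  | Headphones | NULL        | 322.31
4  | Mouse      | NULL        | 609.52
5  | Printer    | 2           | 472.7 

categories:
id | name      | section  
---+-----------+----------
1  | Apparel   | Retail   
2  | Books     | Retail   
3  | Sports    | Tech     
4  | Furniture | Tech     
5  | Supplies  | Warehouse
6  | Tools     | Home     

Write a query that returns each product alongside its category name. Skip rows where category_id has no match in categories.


INNER JOIN keeps only products rows whose category_id matches an id in categories. Walk through each product:
  - product 1 (Pen): category_id=3 -> matches Sports
  - product 2 (Desk): category_id=2 -> matches Books
  - product 3 (Headphones): category_id=NULL, no match -> dropped
  - product 4 (Mouse): category_id=NULL, no match -> dropped
  - product 5 (Printer): category_id=2 -> matches Books
So 2 of 5 rows are dropped.

SQL:
SELECT a.name, b.name AS category
FROM products a
INNER JOIN categories b ON a.category_id = b.id

Result:
name    | category
--------+---------
Pen     | Sports  
Desk    | Books   
Printer | Books   


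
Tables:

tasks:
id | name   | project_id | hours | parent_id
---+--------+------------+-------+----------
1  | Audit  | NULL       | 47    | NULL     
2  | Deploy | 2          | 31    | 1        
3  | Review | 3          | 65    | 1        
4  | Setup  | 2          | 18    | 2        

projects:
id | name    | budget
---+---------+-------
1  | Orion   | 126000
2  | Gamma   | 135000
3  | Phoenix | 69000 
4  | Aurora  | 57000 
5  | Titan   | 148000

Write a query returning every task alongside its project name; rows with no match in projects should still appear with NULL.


LEFT JOIN keeps every row from tasks (the left table); where project_id has no match in projects, the project columns become NULL. Walk through each task:
  - task 1 (Audit): project_id=NULL, no match -> kept with NULL
  - task 2 (Deploy): project_id=2 -> matches Gamma
  - task 3 (Review): project_id=3 -> matches Phoenix
  - task 4 (Setup): project_id=2 -> matches Gamma
All 4 rows appear; 1 has NULL project.

SQL:
SELECT a.name, b.name AS project
FROM tasks a
LEFT JOIN projects b ON a.project_id = b.id

Result:
name   | project
-------+--------
Audit  | NULL   
Deploy | Gamma  
Review | Phoenix
Setup  | Gamma  


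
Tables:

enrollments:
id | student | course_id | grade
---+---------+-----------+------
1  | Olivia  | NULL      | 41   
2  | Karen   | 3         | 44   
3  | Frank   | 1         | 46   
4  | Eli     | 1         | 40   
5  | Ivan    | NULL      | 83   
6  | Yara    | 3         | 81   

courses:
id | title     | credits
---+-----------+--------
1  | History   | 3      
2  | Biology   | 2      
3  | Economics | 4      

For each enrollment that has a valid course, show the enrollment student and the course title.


INNER JOIN keeps only enrollments rows whose course_id matches an id in courses. Walk through each enrollment:
  - enrollment 1 (Olivia): course_id=NULL, no match -> dropped
  - enrollment 2 (Karen): course_id=3 -> matches Economics
  - enrollment 3 (Frank): course_id=1 -> matches History
  - enrollment 4 (Eli): course_id=1 -> matches History
  - enrollment 5 (Ivan): course_id=NULL, no match -> dropped
  - enrollment 6 (Yara): course_id=3 -> matches Economics
So 2 of 6 rows are dropped.

SQL:
SELECT a.student, b.title AS course
FROM enrollments a
INNER JOIN courses b ON a.course_id = b.id

Result:
student | course   
--------+----------
Karen   | Economics
Frank   | History  
Eli     | History  
Yara    | Economics


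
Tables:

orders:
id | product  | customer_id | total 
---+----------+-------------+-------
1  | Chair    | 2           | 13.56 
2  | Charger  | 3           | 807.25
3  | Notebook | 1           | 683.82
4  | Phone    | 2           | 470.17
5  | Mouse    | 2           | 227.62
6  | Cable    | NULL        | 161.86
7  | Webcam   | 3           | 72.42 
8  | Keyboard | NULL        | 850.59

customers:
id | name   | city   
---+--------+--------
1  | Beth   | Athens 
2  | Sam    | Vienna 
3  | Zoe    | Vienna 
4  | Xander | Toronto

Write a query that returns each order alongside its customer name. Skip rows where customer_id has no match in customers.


INNER JOIN keeps only orders rows whose customer_id matches an id in customers. Walk through each order:
  - order 1 (Chair): customer_id=2 -> matches Sam
  - order 2 (Charger): customer_id=3 -> matches Zoe
  - order 3 (Notebook): customer_id=1 -> matches Beth
  - order 4 (Phone): customer_id=2 -> matches Sam
  - order 5 (Mouse): customer_id=2 -> matches Sam
  - order 6 (Cable): customer_id=NULL, no match -> dropped
  - order 7 (Webcam): customer_id=3 -> matches Zoe
  - order 8 (Keyboard): customer_id=NULL, no match -> dropped
So 2 of 8 rows are dropped.

SQL:
SELECT a.product, b.name AS customer
FROM orders a
INNER JOIN customers b ON a.customer_id = b.id

Result:
product  | customer
---------+---------
Chair    | Sam     
Charger  | Zoe     
Notebook | Beth    
Phone    | Sam     
Mouse    | Sam     
Webcam   | Zoe     


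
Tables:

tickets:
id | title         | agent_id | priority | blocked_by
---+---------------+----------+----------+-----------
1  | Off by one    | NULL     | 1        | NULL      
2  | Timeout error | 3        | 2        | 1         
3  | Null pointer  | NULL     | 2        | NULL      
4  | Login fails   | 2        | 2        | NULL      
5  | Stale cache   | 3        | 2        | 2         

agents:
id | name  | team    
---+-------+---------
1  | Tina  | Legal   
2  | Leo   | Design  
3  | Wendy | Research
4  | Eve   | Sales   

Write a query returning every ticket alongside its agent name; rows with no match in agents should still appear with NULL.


LEFT JOIN keeps every row from tickets (the left table); where agent_id has no match in agents, the agent columns become NULL. Walk through each ticket:
  - ticket 1 (Off by one): agent_id=NULL, no match -> kept with NULL
  - ticket 2 (Timeout error): agent_id=3 -> matches Wendy
  - ticket 3 (Null pointer): agent_id=NULL, no match -> kept with NULL
  - ticket 4 (Login fails): agent_id=2 -> matches Leo
  - ticket 5 (Stale cache): agent_id=3 -> matches Wendy
All 5 rows appear; 2 have NULL agent.

SQL:
SELECT a.title, b.name AS agent
FROM tickets a
LEFT JOIN agents b ON a.agent_id = b.id

Result:
title         | agent
--------------+------
Off by one    | NULL 
Timeout error | Wendy
Null pointer  | NULL 
Login fails   | Leo  
Stale cache   | Wendy


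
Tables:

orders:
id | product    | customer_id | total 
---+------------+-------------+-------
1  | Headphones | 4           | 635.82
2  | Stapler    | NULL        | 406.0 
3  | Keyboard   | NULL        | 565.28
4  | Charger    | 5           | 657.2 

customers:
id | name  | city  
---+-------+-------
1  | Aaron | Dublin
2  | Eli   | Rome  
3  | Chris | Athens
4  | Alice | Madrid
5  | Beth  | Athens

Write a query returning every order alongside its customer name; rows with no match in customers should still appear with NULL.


LEFT JOIN keeps every row from orders (the left table); where customer_id has no match in customers, the customer columns become NULL. Walk through each order:
  - order 1 (Headphones): customer_id=4 -> matches Alice
  - order 2 (Stapler): customer_id=NULL, no match -> kept with NULL
  - order 3 (Keyboard): customer_id=NULL, no match -> kept with NULL
  - order 4 (Charger): customer_id=5 -> matches Beth
All 4 rows appear; 2 have NULL customer.

SQL:
SELECT a.product, b.name AS customer
FROM orders a
LEFT JOIN customers b ON a.customer_id = b.id

Result:
product    | customer
-----------+---------
Headphones | Alice   
Stapler    | NULL    
Keyboard   | NULL    
Charger    | Beth    


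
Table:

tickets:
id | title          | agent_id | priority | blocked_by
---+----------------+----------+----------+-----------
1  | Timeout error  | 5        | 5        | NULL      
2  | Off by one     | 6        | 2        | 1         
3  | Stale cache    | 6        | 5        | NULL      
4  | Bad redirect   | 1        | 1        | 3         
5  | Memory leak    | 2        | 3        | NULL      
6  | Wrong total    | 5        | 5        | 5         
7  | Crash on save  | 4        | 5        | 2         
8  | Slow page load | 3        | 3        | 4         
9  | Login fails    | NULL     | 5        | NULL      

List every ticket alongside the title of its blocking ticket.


This is a self-join: tickets is joined to a second copy of itself, matching each row's blocked_by to another row's id. Use LEFT JOIN so rows with blocked_by=NULL are kept.
  - ticket 1 (Timeout error): blocked_by=NULL -> NULL
  - ticket 2 (Off by one): blocked_by=1 -> Timeout error
  - ticket 3 (Stale cache): blocked_by=NULL -> NULL
  - ticket 4 (Bad redirect): blocked_by=3 -> Stale cache
  - ticket 5 (Memory leak): blocked_by=NULL -> NULL
  - ticket 6 (Wrong total): blocked_by=5 -> Memory leak
  - ticket 7 (Crash on save): blocked_by=2 -> Off by one
  - ticket 8 (Slow page load): blocked_by=4 -> Bad redirect
  - ticket 9 (Login fails): blocked_by=NULL -> NULL

SQL:
SELECT a.title AS item, b.title AS blocked_by
FROM tickets a
LEFT JOIN tickets b ON a.blocked_by = b.id

Result:
item           | blocked_by   
---------------+--------------
Timeout error  | NULL         
Off by one     | Timeout error
Stale cache    | NULL         
Bad redirect   | Stale cache  
Memory leak    | NULL         
Wrong total    | Memory leak  
Crash on save  | Off by one   
Slow page load | Bad redirect 
Login fails    | NULL         


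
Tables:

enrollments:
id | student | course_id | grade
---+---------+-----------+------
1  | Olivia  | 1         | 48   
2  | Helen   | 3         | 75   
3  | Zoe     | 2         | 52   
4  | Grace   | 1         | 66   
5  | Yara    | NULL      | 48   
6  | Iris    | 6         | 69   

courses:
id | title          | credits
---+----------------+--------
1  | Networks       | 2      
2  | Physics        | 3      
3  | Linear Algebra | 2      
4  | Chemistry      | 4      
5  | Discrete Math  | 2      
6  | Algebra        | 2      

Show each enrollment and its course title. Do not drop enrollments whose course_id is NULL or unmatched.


LEFT JOIN keeps every row from enrollments (the left table); where course_id has no match in courses, the course columns become NULL. Walk through each enrollment:
  - enrollment 1 (Olivia): course_id=1 -> matches Networks
  - enrollment 2 (Helen): course_id=3 -> matches Linear Algebra
  - enrollment 3 (Zoe): course_id=2 -> matches Physics
  - enrollment 4 (Grace): course_id=1 -> matches Networks
  - enrollment 5 (Yara): course_id=NULL, no match -> kept with NULL
  - enrollment 6 (Iris): course_id=6 -> matches Algebra
All 6 rows appear; 1 has NULL course.

SQL:
SELECT a.student, b.title AS course
FROM enrollments a
LEFT JOIN courses b ON a.course_id = b.id

Result:
student | course        
--------+---------------
Olivia  | Networks      
Helen   | Linear Algebra
Zoe     | Physics       
Grace   | Networks      
Yara    | NULL          
Iris    | Algebra       


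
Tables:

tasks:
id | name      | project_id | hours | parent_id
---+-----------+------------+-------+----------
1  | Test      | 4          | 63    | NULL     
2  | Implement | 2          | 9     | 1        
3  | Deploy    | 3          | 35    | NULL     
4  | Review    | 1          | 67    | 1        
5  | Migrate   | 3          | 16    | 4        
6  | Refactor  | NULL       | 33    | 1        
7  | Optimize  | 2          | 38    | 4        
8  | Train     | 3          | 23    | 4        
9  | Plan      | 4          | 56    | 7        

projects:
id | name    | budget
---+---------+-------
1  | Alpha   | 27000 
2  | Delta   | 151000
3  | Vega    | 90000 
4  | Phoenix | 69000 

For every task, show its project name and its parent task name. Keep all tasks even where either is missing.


Two LEFT JOINs from the same base table tasks: one to projects via project_id, one to tasks itself via parent_id. Both are LEFT so every task is preserved.
Match against projects:
  - task 1 (Test): project_id=4 -> matches Phoenix
  - task 2 (Implement): project_id=2 -> matches Delta
  - task 3 (Deploy): project_id=3 -> matches Vega
  - task 4 (Review): project_id=1 -> matches Alpha
  - task 5 (Migrate): project_id=3 -> matches Vega
  - task 6 (Refactor): project_id=NULL, no match -> kept with NULL
  - task 7 (Optimize): project_id=2 -> matches Delta
  - task 8 (Train): project_id=3 -> matches Vega
  - task 9 (Plan): project_id=4 -> matches Phoenix
Match against tasks (self):
  - task 1 (Test): parent_id=NULL -> NULL
  - task 2 (Implement): parent_id=1 -> Test
  - task 3 (Deploy): parent_id=NULL -> NULL
  - task 4 (Review): parent_id=1 -> Test
  - task 5 (Migrate): parent_id=4 -> Review
  - task 6 (Refactor): parent_id=1 -> Test
  - task 7 (Optimize): parent_id=4 -> Review
  - task 8 (Train): parent_id=4 -> Review
  - task 9 (Plan): parent_id=7 -> Optimize

SQL:
SELECT a.name, b.name AS project, c.name AS parent
FROM tasks a
LEFT JOIN projects b ON a.project_id = b.id
LEFT JOIN tasks c ON a.parent_id = c.id

Result:
name      | project | parent  
----------+---------+---------
Test      | Phoenix | NULL    
Implement | Delta   | Test    
Deploy    | Vega    | NULL    
Review    | Alpha   | Test    
Migrate   | Vega    | Review  
Refactor  | NULL    | Test    
Optimize  | Delta   | Review  
Train     | Vega    | Review  
Plan      | Phoenix | Optimize


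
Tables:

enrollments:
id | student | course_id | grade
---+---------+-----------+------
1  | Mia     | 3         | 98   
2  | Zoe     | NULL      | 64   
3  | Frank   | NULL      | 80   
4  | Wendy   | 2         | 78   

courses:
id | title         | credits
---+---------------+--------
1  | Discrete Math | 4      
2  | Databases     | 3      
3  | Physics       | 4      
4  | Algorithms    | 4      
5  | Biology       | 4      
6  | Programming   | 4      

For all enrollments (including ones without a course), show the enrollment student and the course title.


LEFT JOIN keeps every row from enrollments (the left table); where course_id has no match in courses, the course columns become NULL. Walk through each enrollment:
  - enrollment 1 (Mia): course_id=3 -> matches Physics
  - enrollment 2 (Zoe): course_id=NULL, no match -> kept with NULL
  - enrollment 3 (Frank): course_id=NULL, no match -> kept with NULL
  - enrollment 4 (Wendy): course_id=2 -> matches Databases
All 4 rows appear; 2 have NULL course.

SQL:
SELECT a.student, b.title AS course
FROM enrollments a
LEFT JOIN courses b ON a.course_id = b.id

Result:
student | course   
--------+----------
Mia     | Physics  
Zoe     | NULL     
Frank   | NULL     
Wendy   | Databases


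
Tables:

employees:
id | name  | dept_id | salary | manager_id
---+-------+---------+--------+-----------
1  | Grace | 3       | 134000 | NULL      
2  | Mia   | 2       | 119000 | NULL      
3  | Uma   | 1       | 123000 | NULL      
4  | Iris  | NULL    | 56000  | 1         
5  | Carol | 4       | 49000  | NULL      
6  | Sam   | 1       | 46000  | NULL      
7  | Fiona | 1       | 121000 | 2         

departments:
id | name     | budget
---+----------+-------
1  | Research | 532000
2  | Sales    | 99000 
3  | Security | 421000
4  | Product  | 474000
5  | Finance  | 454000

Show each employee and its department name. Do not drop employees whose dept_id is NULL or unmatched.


LEFT JOIN keeps every row from employees (the left table); where dept_id has no match in departments, the department columns become NULL. Walk through each employee:
  - employee 1 (Grace): dept_id=3 -> matches Security
  - employee 2 (Mia): dept_id=2 -> matches Sales
  - employee 3 (Uma): dept_id=1 -> matches Research
  - employee 4 (Iris): dept_id=NULL, no match -> kept with NULL
  - employee 5 (Carol): dept_id=4 -> matches Product
  - employee 6 (Sam): dept_id=1 -> matches Research
  - employee 7 (Fiona): dept_id=1 -> matches Research
All 7 rows appear; 1 has NULL department.

SQL:
SELECT a.name, b.name AS department
FROM employees a
LEFT JOIN departments b ON a.dept_id = b.id

Result:
name  | department
------+-----------
Grace | Security  
Mia   | Sales     
Uma   | Research  
Iris  | NULL      
Carol | Product   
Sam   | Research  
Fiona | Research  


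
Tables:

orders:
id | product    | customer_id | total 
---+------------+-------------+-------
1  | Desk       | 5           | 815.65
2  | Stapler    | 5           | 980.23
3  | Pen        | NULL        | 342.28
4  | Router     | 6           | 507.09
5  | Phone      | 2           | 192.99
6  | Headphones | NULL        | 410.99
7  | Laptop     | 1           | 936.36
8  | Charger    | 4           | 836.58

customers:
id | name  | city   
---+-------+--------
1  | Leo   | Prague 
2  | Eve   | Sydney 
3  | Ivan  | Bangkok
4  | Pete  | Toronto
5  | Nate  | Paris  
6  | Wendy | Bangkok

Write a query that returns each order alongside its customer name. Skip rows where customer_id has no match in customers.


INNER JOIN keeps only orders rows whose customer_id matches an id in customers. Walk through each order:
  - order 1 (Desk): customer_id=5 -> matches Nate
  - order 2 (Stapler): customer_id=5 -> matches Nate
  - order 3 (Pen): customer_id=NULL, no match -> dropped
  - order 4 (Router): customer_id=6 -> matches Wendy
  - order 5 (Phone): customer_id=2 -> matches Eve
  - order 6 (Headphones): customer_id=NULL, no match -> dropped
  - order 7 (Laptop): customer_id=1 -> matches Leo
  - order 8 (Charger): customer_id=4 -> matches Pete
So 2 of 8 rows are dropped.

SQL:
SELECT a.product, b.name AS customer
FROM orders a
INNER JOIN customers b ON a.customer_id = b.id

Result:
product | customer
--------+---------
Desk    | Nate    
Stapler | Nate    
Router  | Wendy   
Phone   | Eve     
Laptop  | Leo     
Charger | Pete    


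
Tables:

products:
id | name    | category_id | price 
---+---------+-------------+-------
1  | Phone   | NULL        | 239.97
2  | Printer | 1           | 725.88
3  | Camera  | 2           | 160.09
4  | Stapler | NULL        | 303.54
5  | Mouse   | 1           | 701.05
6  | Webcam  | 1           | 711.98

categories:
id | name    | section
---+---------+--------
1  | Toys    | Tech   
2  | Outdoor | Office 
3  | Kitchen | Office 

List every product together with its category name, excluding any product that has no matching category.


INNER JOIN keeps only products rows whose category_id matches an id in categories. Walk through each product:
  - product 1 (Phone): category_id=NULL, no match -> dropped
  - product 2 (Printer): category_id=1 -> matches Toys
  - product 3 (Camera): category_id=2 -> matches Outdoor
  - product 4 (Stapler): category_id=NULL, no match -> dropped
  - product 5 (Mouse): category_id=1 -> matches Toys
  - product 6 (Webcam): category_id=1 -> matches Toys
So 2 of 6 rows are dropped.

SQL:
SELECT a.name, b.name AS category
FROM products a
INNER JOIN categories b ON a.category_id = b.id

Result:
name    | category
--------+---------
Printer | Toys    
Camera  | Outdoor 
Mouse   | Toys    
Webcam  | Toys    
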